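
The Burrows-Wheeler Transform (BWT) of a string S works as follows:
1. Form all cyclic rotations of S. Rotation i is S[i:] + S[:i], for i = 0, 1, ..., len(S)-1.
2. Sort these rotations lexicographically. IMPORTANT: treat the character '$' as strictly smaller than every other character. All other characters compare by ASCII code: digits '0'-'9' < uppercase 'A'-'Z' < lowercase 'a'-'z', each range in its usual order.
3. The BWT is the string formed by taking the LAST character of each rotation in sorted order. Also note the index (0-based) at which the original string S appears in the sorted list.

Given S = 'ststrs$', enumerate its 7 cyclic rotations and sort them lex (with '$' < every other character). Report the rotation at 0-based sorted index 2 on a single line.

All 7 rotations (rotation i = S[i:]+S[:i]):
  rot[0] = ststrs$
  rot[1] = tstrs$s
  rot[2] = strs$st
  rot[3] = trs$sts
  rot[4] = rs$stst
  rot[5] = s$ststr
  rot[6] = $ststrs
Sorted (with $ < everything):
  sorted[0] = $ststrs
  sorted[1] = rs$stst
  sorted[2] = s$ststr
  sorted[3] = strs$st
  sorted[4] = ststrs$
  sorted[5] = trs$sts
  sorted[6] = tstrs$s
sorted[2] = s$ststr

Answer: s$ststr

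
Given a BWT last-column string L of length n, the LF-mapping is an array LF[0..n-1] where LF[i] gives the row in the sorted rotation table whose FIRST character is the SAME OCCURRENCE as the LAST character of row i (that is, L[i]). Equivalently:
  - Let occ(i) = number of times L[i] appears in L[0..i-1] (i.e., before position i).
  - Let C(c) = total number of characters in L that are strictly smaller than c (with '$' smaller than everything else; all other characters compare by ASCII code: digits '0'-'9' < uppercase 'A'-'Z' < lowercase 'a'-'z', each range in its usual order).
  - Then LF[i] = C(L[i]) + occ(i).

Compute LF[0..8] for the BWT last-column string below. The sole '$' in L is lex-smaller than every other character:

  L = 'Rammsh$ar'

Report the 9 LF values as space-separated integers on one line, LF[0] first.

Answer: 1 2 5 6 8 4 0 3 7

Derivation:
Char counts: '$':1, 'R':1, 'a':2, 'h':1, 'm':2, 'r':1, 's':1
C (first-col start): C('$')=0, C('R')=1, C('a')=2, C('h')=4, C('m')=5, C('r')=7, C('s')=8
L[0]='R': occ=0, LF[0]=C('R')+0=1+0=1
L[1]='a': occ=0, LF[1]=C('a')+0=2+0=2
L[2]='m': occ=0, LF[2]=C('m')+0=5+0=5
L[3]='m': occ=1, LF[3]=C('m')+1=5+1=6
L[4]='s': occ=0, LF[4]=C('s')+0=8+0=8
L[5]='h': occ=0, LF[5]=C('h')+0=4+0=4
L[6]='$': occ=0, LF[6]=C('$')+0=0+0=0
L[7]='a': occ=1, LF[7]=C('a')+1=2+1=3
L[8]='r': occ=0, LF[8]=C('r')+0=7+0=7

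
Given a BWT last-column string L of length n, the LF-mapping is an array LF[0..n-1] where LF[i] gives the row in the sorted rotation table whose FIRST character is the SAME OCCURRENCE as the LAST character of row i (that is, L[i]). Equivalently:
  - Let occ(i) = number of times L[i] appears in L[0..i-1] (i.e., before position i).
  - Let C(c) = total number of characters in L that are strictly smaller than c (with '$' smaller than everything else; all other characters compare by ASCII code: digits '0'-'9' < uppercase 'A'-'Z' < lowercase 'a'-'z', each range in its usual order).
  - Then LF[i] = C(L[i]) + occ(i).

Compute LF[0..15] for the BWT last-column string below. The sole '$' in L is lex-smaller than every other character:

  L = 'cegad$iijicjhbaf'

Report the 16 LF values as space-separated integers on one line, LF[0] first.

Answer: 4 7 9 1 6 0 11 12 14 13 5 15 10 3 2 8

Derivation:
Char counts: '$':1, 'a':2, 'b':1, 'c':2, 'd':1, 'e':1, 'f':1, 'g':1, 'h':1, 'i':3, 'j':2
C (first-col start): C('$')=0, C('a')=1, C('b')=3, C('c')=4, C('d')=6, C('e')=7, C('f')=8, C('g')=9, C('h')=10, C('i')=11, C('j')=14
L[0]='c': occ=0, LF[0]=C('c')+0=4+0=4
L[1]='e': occ=0, LF[1]=C('e')+0=7+0=7
L[2]='g': occ=0, LF[2]=C('g')+0=9+0=9
L[3]='a': occ=0, LF[3]=C('a')+0=1+0=1
L[4]='d': occ=0, LF[4]=C('d')+0=6+0=6
L[5]='$': occ=0, LF[5]=C('$')+0=0+0=0
L[6]='i': occ=0, LF[6]=C('i')+0=11+0=11
L[7]='i': occ=1, LF[7]=C('i')+1=11+1=12
L[8]='j': occ=0, LF[8]=C('j')+0=14+0=14
L[9]='i': occ=2, LF[9]=C('i')+2=11+2=13
L[10]='c': occ=1, LF[10]=C('c')+1=4+1=5
L[11]='j': occ=1, LF[11]=C('j')+1=14+1=15
L[12]='h': occ=0, LF[12]=C('h')+0=10+0=10
L[13]='b': occ=0, LF[13]=C('b')+0=3+0=3
L[14]='a': occ=1, LF[14]=C('a')+1=1+1=2
L[15]='f': occ=0, LF[15]=C('f')+0=8+0=8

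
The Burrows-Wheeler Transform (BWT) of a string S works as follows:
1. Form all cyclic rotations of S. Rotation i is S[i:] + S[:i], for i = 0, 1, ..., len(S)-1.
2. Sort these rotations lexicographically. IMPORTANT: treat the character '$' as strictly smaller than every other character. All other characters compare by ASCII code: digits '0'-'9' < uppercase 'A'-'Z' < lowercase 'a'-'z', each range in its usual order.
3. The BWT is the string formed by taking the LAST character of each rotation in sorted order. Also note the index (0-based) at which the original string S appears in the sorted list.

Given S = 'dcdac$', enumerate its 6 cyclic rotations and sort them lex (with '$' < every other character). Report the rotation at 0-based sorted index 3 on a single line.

All 6 rotations (rotation i = S[i:]+S[:i]):
  rot[0] = dcdac$
  rot[1] = cdac$d
  rot[2] = dac$dc
  rot[3] = ac$dcd
  rot[4] = c$dcda
  rot[5] = $dcdac
Sorted (with $ < everything):
  sorted[0] = $dcdac
  sorted[1] = ac$dcd
  sorted[2] = c$dcda
  sorted[3] = cdac$d
  sorted[4] = dac$dc
  sorted[5] = dcdac$
sorted[3] = cdac$d

Answer: cdac$d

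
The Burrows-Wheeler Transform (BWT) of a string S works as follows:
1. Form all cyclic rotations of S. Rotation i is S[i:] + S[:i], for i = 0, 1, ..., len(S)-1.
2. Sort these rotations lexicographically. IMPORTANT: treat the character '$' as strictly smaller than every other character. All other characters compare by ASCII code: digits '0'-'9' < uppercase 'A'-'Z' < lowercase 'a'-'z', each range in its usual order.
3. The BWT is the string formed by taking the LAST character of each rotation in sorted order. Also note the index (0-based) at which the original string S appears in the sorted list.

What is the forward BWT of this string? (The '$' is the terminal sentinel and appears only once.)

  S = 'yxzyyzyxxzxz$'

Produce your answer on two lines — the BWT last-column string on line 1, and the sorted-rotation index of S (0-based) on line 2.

All 13 rotations (rotation i = S[i:]+S[:i]):
  rot[0] = yxzyyzyxxzxz$
  rot[1] = xzyyzyxxzxz$y
  rot[2] = zyyzyxxzxz$yx
  rot[3] = yyzyxxzxz$yxz
  rot[4] = yzyxxzxz$yxzy
  rot[5] = zyxxzxz$yxzyy
  rot[6] = yxxzxz$yxzyyz
  rot[7] = xxzxz$yxzyyzy
  rot[8] = xzxz$yxzyyzyx
  rot[9] = zxz$yxzyyzyxx
  rot[10] = xz$yxzyyzyxxz
  rot[11] = z$yxzyyzyxxzx
  rot[12] = $yxzyyzyxxzxz
Sorted (with $ < everything):
  sorted[0] = $yxzyyzyxxzxz  (last char: 'z')
  sorted[1] = xxzxz$yxzyyzy  (last char: 'y')
  sorted[2] = xz$yxzyyzyxxz  (last char: 'z')
  sorted[3] = xzxz$yxzyyzyx  (last char: 'x')
  sorted[4] = xzyyzyxxzxz$y  (last char: 'y')
  sorted[5] = yxxzxz$yxzyyz  (last char: 'z')
  sorted[6] = yxzyyzyxxzxz$  (last char: '$')
  sorted[7] = yyzyxxzxz$yxz  (last char: 'z')
  sorted[8] = yzyxxzxz$yxzy  (last char: 'y')
  sorted[9] = z$yxzyyzyxxzx  (last char: 'x')
  sorted[10] = zxz$yxzyyzyxx  (last char: 'x')
  sorted[11] = zyxxzxz$yxzyy  (last char: 'y')
  sorted[12] = zyyzyxxzxz$yx  (last char: 'x')
Last column: zyzxyz$zyxxyx
Original string S is at sorted index 6

Answer: zyzxyz$zyxxyx
6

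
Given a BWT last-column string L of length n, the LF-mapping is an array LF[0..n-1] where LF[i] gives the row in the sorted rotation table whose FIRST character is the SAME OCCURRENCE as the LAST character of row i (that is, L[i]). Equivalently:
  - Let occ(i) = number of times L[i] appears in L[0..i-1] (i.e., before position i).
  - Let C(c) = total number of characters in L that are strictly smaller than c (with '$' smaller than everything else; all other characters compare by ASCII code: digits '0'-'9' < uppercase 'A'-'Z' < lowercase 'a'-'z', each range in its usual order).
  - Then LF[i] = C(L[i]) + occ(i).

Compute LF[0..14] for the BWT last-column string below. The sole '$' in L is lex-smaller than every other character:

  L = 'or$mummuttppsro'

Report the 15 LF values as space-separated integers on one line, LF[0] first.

Char counts: '$':1, 'm':3, 'o':2, 'p':2, 'r':2, 's':1, 't':2, 'u':2
C (first-col start): C('$')=0, C('m')=1, C('o')=4, C('p')=6, C('r')=8, C('s')=10, C('t')=11, C('u')=13
L[0]='o': occ=0, LF[0]=C('o')+0=4+0=4
L[1]='r': occ=0, LF[1]=C('r')+0=8+0=8
L[2]='$': occ=0, LF[2]=C('$')+0=0+0=0
L[3]='m': occ=0, LF[3]=C('m')+0=1+0=1
L[4]='u': occ=0, LF[4]=C('u')+0=13+0=13
L[5]='m': occ=1, LF[5]=C('m')+1=1+1=2
L[6]='m': occ=2, LF[6]=C('m')+2=1+2=3
L[7]='u': occ=1, LF[7]=C('u')+1=13+1=14
L[8]='t': occ=0, LF[8]=C('t')+0=11+0=11
L[9]='t': occ=1, LF[9]=C('t')+1=11+1=12
L[10]='p': occ=0, LF[10]=C('p')+0=6+0=6
L[11]='p': occ=1, LF[11]=C('p')+1=6+1=7
L[12]='s': occ=0, LF[12]=C('s')+0=10+0=10
L[13]='r': occ=1, LF[13]=C('r')+1=8+1=9
L[14]='o': occ=1, LF[14]=C('o')+1=4+1=5

Answer: 4 8 0 1 13 2 3 14 11 12 6 7 10 9 5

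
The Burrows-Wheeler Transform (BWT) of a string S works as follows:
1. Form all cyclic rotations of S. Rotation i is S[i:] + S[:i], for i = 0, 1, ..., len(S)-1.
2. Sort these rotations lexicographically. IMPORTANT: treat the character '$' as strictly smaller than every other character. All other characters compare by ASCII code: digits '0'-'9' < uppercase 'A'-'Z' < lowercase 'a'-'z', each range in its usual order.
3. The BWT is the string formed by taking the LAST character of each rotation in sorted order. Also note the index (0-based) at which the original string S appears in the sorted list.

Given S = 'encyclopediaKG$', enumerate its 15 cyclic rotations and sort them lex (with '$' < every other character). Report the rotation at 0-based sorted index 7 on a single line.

Answer: ediaKG$encyclop

Derivation:
All 15 rotations (rotation i = S[i:]+S[:i]):
  rot[0] = encyclopediaKG$
  rot[1] = ncyclopediaKG$e
  rot[2] = cyclopediaKG$en
  rot[3] = yclopediaKG$enc
  rot[4] = clopediaKG$ency
  rot[5] = lopediaKG$encyc
  rot[6] = opediaKG$encycl
  rot[7] = pediaKG$encyclo
  rot[8] = ediaKG$encyclop
  rot[9] = diaKG$encyclope
  rot[10] = iaKG$encycloped
  rot[11] = aKG$encyclopedi
  rot[12] = KG$encyclopedia
  rot[13] = G$encyclopediaK
  rot[14] = $encyclopediaKG
Sorted (with $ < everything):
  sorted[0] = $encyclopediaKG
  sorted[1] = G$encyclopediaK
  sorted[2] = KG$encyclopedia
  sorted[3] = aKG$encyclopedi
  sorted[4] = clopediaKG$ency
  sorted[5] = cyclopediaKG$en
  sorted[6] = diaKG$encyclope
  sorted[7] = ediaKG$encyclop
  sorted[8] = encyclopediaKG$
  sorted[9] = iaKG$encycloped
  sorted[10] = lopediaKG$encyc
  sorted[11] = ncyclopediaKG$e
  sorted[12] = opediaKG$encycl
  sorted[13] = pediaKG$encyclo
  sorted[14] = yclopediaKG$enc
sorted[7] = ediaKG$encyclop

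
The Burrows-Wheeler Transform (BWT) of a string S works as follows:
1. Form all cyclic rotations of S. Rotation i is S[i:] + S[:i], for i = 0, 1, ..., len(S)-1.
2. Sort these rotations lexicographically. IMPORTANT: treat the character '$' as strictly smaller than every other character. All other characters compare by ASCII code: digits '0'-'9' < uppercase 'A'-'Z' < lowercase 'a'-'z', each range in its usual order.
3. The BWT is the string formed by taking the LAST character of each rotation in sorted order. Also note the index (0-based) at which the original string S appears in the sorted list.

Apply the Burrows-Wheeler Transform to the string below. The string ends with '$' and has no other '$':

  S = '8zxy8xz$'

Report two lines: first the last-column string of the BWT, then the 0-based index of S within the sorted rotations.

All 8 rotations (rotation i = S[i:]+S[:i]):
  rot[0] = 8zxy8xz$
  rot[1] = zxy8xz$8
  rot[2] = xy8xz$8z
  rot[3] = y8xz$8zx
  rot[4] = 8xz$8zxy
  rot[5] = xz$8zxy8
  rot[6] = z$8zxy8x
  rot[7] = $8zxy8xz
Sorted (with $ < everything):
  sorted[0] = $8zxy8xz  (last char: 'z')
  sorted[1] = 8xz$8zxy  (last char: 'y')
  sorted[2] = 8zxy8xz$  (last char: '$')
  sorted[3] = xy8xz$8z  (last char: 'z')
  sorted[4] = xz$8zxy8  (last char: '8')
  sorted[5] = y8xz$8zx  (last char: 'x')
  sorted[6] = z$8zxy8x  (last char: 'x')
  sorted[7] = zxy8xz$8  (last char: '8')
Last column: zy$z8xx8
Original string S is at sorted index 2

Answer: zy$z8xx8
2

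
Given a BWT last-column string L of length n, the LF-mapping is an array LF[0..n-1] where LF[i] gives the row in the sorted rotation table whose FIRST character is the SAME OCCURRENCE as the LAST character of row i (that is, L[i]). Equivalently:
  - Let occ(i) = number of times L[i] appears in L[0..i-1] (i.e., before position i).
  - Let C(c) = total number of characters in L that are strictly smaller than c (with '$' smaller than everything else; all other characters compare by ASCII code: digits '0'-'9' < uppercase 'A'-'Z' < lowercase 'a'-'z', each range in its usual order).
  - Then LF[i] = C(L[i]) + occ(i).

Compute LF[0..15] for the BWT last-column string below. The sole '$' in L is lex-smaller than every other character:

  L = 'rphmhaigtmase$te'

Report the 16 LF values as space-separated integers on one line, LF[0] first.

Char counts: '$':1, 'a':2, 'e':2, 'g':1, 'h':2, 'i':1, 'm':2, 'p':1, 'r':1, 's':1, 't':2
C (first-col start): C('$')=0, C('a')=1, C('e')=3, C('g')=5, C('h')=6, C('i')=8, C('m')=9, C('p')=11, C('r')=12, C('s')=13, C('t')=14
L[0]='r': occ=0, LF[0]=C('r')+0=12+0=12
L[1]='p': occ=0, LF[1]=C('p')+0=11+0=11
L[2]='h': occ=0, LF[2]=C('h')+0=6+0=6
L[3]='m': occ=0, LF[3]=C('m')+0=9+0=9
L[4]='h': occ=1, LF[4]=C('h')+1=6+1=7
L[5]='a': occ=0, LF[5]=C('a')+0=1+0=1
L[6]='i': occ=0, LF[6]=C('i')+0=8+0=8
L[7]='g': occ=0, LF[7]=C('g')+0=5+0=5
L[8]='t': occ=0, LF[8]=C('t')+0=14+0=14
L[9]='m': occ=1, LF[9]=C('m')+1=9+1=10
L[10]='a': occ=1, LF[10]=C('a')+1=1+1=2
L[11]='s': occ=0, LF[11]=C('s')+0=13+0=13
L[12]='e': occ=0, LF[12]=C('e')+0=3+0=3
L[13]='$': occ=0, LF[13]=C('$')+0=0+0=0
L[14]='t': occ=1, LF[14]=C('t')+1=14+1=15
L[15]='e': occ=1, LF[15]=C('e')+1=3+1=4

Answer: 12 11 6 9 7 1 8 5 14 10 2 13 3 0 15 4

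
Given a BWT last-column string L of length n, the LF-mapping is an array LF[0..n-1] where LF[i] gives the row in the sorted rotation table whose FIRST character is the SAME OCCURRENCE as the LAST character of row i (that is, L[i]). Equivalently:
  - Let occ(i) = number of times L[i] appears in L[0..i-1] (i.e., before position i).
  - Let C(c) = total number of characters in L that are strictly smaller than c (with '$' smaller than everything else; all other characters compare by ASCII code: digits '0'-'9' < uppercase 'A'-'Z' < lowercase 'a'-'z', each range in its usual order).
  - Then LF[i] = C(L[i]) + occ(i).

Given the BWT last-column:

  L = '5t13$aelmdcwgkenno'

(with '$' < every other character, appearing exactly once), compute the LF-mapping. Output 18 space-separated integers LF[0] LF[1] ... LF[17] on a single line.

Char counts: '$':1, '1':1, '3':1, '5':1, 'a':1, 'c':1, 'd':1, 'e':2, 'g':1, 'k':1, 'l':1, 'm':1, 'n':2, 'o':1, 't':1, 'w':1
C (first-col start): C('$')=0, C('1')=1, C('3')=2, C('5')=3, C('a')=4, C('c')=5, C('d')=6, C('e')=7, C('g')=9, C('k')=10, C('l')=11, C('m')=12, C('n')=13, C('o')=15, C('t')=16, C('w')=17
L[0]='5': occ=0, LF[0]=C('5')+0=3+0=3
L[1]='t': occ=0, LF[1]=C('t')+0=16+0=16
L[2]='1': occ=0, LF[2]=C('1')+0=1+0=1
L[3]='3': occ=0, LF[3]=C('3')+0=2+0=2
L[4]='$': occ=0, LF[4]=C('$')+0=0+0=0
L[5]='a': occ=0, LF[5]=C('a')+0=4+0=4
L[6]='e': occ=0, LF[6]=C('e')+0=7+0=7
L[7]='l': occ=0, LF[7]=C('l')+0=11+0=11
L[8]='m': occ=0, LF[8]=C('m')+0=12+0=12
L[9]='d': occ=0, LF[9]=C('d')+0=6+0=6
L[10]='c': occ=0, LF[10]=C('c')+0=5+0=5
L[11]='w': occ=0, LF[11]=C('w')+0=17+0=17
L[12]='g': occ=0, LF[12]=C('g')+0=9+0=9
L[13]='k': occ=0, LF[13]=C('k')+0=10+0=10
L[14]='e': occ=1, LF[14]=C('e')+1=7+1=8
L[15]='n': occ=0, LF[15]=C('n')+0=13+0=13
L[16]='n': occ=1, LF[16]=C('n')+1=13+1=14
L[17]='o': occ=0, LF[17]=C('o')+0=15+0=15

Answer: 3 16 1 2 0 4 7 11 12 6 5 17 9 10 8 13 14 15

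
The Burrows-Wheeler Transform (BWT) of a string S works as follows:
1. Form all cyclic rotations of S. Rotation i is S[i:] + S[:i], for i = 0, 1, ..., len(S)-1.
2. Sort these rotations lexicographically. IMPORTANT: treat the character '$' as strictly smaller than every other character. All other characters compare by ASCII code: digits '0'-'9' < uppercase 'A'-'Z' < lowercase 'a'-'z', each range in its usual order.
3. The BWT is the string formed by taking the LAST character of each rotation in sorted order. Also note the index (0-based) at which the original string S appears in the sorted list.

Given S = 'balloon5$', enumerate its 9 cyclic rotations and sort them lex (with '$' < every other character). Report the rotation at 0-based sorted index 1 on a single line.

All 9 rotations (rotation i = S[i:]+S[:i]):
  rot[0] = balloon5$
  rot[1] = alloon5$b
  rot[2] = lloon5$ba
  rot[3] = loon5$bal
  rot[4] = oon5$ball
  rot[5] = on5$ballo
  rot[6] = n5$balloo
  rot[7] = 5$balloon
  rot[8] = $balloon5
Sorted (with $ < everything):
  sorted[0] = $balloon5
  sorted[1] = 5$balloon
  sorted[2] = alloon5$b
  sorted[3] = balloon5$
  sorted[4] = lloon5$ba
  sorted[5] = loon5$bal
  sorted[6] = n5$balloo
  sorted[7] = on5$ballo
  sorted[8] = oon5$ball
sorted[1] = 5$balloon

Answer: 5$balloon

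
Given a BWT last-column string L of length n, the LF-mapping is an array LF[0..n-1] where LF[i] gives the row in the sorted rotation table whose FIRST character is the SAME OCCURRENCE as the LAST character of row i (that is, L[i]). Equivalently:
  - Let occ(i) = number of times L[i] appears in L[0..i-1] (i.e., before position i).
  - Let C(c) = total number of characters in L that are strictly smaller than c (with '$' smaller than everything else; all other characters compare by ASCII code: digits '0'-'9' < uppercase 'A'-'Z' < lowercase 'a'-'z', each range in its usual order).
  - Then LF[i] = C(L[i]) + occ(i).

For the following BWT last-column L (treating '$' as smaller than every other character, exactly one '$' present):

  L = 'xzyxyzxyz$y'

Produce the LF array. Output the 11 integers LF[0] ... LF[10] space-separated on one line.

Char counts: '$':1, 'x':3, 'y':4, 'z':3
C (first-col start): C('$')=0, C('x')=1, C('y')=4, C('z')=8
L[0]='x': occ=0, LF[0]=C('x')+0=1+0=1
L[1]='z': occ=0, LF[1]=C('z')+0=8+0=8
L[2]='y': occ=0, LF[2]=C('y')+0=4+0=4
L[3]='x': occ=1, LF[3]=C('x')+1=1+1=2
L[4]='y': occ=1, LF[4]=C('y')+1=4+1=5
L[5]='z': occ=1, LF[5]=C('z')+1=8+1=9
L[6]='x': occ=2, LF[6]=C('x')+2=1+2=3
L[7]='y': occ=2, LF[7]=C('y')+2=4+2=6
L[8]='z': occ=2, LF[8]=C('z')+2=8+2=10
L[9]='$': occ=0, LF[9]=C('$')+0=0+0=0
L[10]='y': occ=3, LF[10]=C('y')+3=4+3=7

Answer: 1 8 4 2 5 9 3 6 10 0 7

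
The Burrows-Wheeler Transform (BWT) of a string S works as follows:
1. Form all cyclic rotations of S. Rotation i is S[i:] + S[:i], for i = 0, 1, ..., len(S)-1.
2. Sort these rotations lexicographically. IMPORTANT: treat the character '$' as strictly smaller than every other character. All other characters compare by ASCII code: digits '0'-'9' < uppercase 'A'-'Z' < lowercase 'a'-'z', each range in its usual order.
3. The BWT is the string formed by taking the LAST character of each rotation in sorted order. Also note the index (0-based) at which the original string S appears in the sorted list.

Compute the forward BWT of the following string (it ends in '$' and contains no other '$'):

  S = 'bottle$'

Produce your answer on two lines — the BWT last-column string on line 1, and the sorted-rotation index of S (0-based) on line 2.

Answer: e$ltbto
1

Derivation:
All 7 rotations (rotation i = S[i:]+S[:i]):
  rot[0] = bottle$
  rot[1] = ottle$b
  rot[2] = ttle$bo
  rot[3] = tle$bot
  rot[4] = le$bott
  rot[5] = e$bottl
  rot[6] = $bottle
Sorted (with $ < everything):
  sorted[0] = $bottle  (last char: 'e')
  sorted[1] = bottle$  (last char: '$')
  sorted[2] = e$bottl  (last char: 'l')
  sorted[3] = le$bott  (last char: 't')
  sorted[4] = ottle$b  (last char: 'b')
  sorted[5] = tle$bot  (last char: 't')
  sorted[6] = ttle$bo  (last char: 'o')
Last column: e$ltbto
Original string S is at sorted index 1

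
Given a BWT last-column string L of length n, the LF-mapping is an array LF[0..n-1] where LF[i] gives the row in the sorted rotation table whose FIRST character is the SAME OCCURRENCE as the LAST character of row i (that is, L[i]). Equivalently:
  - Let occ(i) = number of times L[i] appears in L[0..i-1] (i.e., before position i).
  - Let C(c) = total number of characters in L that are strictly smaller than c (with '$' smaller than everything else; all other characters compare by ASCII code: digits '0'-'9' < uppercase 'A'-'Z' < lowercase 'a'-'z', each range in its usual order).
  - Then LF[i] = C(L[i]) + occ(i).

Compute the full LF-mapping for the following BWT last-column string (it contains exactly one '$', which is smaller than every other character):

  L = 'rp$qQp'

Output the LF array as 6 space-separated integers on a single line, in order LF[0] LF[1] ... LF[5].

Char counts: '$':1, 'Q':1, 'p':2, 'q':1, 'r':1
C (first-col start): C('$')=0, C('Q')=1, C('p')=2, C('q')=4, C('r')=5
L[0]='r': occ=0, LF[0]=C('r')+0=5+0=5
L[1]='p': occ=0, LF[1]=C('p')+0=2+0=2
L[2]='$': occ=0, LF[2]=C('$')+0=0+0=0
L[3]='q': occ=0, LF[3]=C('q')+0=4+0=4
L[4]='Q': occ=0, LF[4]=C('Q')+0=1+0=1
L[5]='p': occ=1, LF[5]=C('p')+1=2+1=3

Answer: 5 2 0 4 1 3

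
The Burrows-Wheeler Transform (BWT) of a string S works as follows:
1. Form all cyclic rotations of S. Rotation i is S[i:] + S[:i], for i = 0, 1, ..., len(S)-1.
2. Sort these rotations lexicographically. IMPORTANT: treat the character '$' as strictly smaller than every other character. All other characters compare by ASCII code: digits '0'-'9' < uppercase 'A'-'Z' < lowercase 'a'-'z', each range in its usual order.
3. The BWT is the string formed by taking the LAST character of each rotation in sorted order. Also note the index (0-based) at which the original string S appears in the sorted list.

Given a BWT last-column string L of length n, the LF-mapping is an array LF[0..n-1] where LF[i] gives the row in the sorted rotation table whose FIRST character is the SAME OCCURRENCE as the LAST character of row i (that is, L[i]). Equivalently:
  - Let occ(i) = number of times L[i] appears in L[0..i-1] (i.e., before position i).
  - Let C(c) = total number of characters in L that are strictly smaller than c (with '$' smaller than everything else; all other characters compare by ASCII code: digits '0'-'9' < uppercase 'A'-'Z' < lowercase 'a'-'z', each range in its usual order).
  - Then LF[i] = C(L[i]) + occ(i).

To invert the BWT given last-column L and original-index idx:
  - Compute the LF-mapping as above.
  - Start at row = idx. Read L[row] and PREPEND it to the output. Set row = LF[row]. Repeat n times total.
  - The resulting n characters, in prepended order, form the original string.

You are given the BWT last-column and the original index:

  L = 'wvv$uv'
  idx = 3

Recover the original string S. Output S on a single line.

LF mapping: 5 2 3 0 1 4
Walk LF starting at row 3, prepending L[row]:
  step 1: row=3, L[3]='$', prepend. Next row=LF[3]=0
  step 2: row=0, L[0]='w', prepend. Next row=LF[0]=5
  step 3: row=5, L[5]='v', prepend. Next row=LF[5]=4
  step 4: row=4, L[4]='u', prepend. Next row=LF[4]=1
  step 5: row=1, L[1]='v', prepend. Next row=LF[1]=2
  step 6: row=2, L[2]='v', prepend. Next row=LF[2]=3
Reversed output: vvuvw$

Answer: vvuvw$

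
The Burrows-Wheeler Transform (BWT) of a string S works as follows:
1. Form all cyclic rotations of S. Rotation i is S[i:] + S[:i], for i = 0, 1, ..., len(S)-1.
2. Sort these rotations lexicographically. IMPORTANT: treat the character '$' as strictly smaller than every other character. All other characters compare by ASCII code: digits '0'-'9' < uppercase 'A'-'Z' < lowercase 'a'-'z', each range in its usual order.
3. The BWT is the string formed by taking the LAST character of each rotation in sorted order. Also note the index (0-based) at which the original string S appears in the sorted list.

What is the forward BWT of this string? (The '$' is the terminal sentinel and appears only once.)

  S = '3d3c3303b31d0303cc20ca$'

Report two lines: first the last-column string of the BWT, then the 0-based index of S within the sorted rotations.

Answer: ad3323c30bc0d0$c3c30313
14

Derivation:
All 23 rotations (rotation i = S[i:]+S[:i]):
  rot[0] = 3d3c3303b31d0303cc20ca$
  rot[1] = d3c3303b31d0303cc20ca$3
  rot[2] = 3c3303b31d0303cc20ca$3d
  rot[3] = c3303b31d0303cc20ca$3d3
  rot[4] = 3303b31d0303cc20ca$3d3c
  rot[5] = 303b31d0303cc20ca$3d3c3
  rot[6] = 03b31d0303cc20ca$3d3c33
  rot[7] = 3b31d0303cc20ca$3d3c330
  rot[8] = b31d0303cc20ca$3d3c3303
  rot[9] = 31d0303cc20ca$3d3c3303b
  rot[10] = 1d0303cc20ca$3d3c3303b3
  rot[11] = d0303cc20ca$3d3c3303b31
  rot[12] = 0303cc20ca$3d3c3303b31d
  rot[13] = 303cc20ca$3d3c3303b31d0
  rot[14] = 03cc20ca$3d3c3303b31d03
  rot[15] = 3cc20ca$3d3c3303b31d030
  rot[16] = cc20ca$3d3c3303b31d0303
  rot[17] = c20ca$3d3c3303b31d0303c
  rot[18] = 20ca$3d3c3303b31d0303cc
  rot[19] = 0ca$3d3c3303b31d0303cc2
  rot[20] = ca$3d3c3303b31d0303cc20
  rot[21] = a$3d3c3303b31d0303cc20c
  rot[22] = $3d3c3303b31d0303cc20ca
Sorted (with $ < everything):
  sorted[0] = $3d3c3303b31d0303cc20ca  (last char: 'a')
  sorted[1] = 0303cc20ca$3d3c3303b31d  (last char: 'd')
  sorted[2] = 03b31d0303cc20ca$3d3c33  (last char: '3')
  sorted[3] = 03cc20ca$3d3c3303b31d03  (last char: '3')
  sorted[4] = 0ca$3d3c3303b31d0303cc2  (last char: '2')
  sorted[5] = 1d0303cc20ca$3d3c3303b3  (last char: '3')
  sorted[6] = 20ca$3d3c3303b31d0303cc  (last char: 'c')
  sorted[7] = 303b31d0303cc20ca$3d3c3  (last char: '3')
  sorted[8] = 303cc20ca$3d3c3303b31d0  (last char: '0')
  sorted[9] = 31d0303cc20ca$3d3c3303b  (last char: 'b')
  sorted[10] = 3303b31d0303cc20ca$3d3c  (last char: 'c')
  sorted[11] = 3b31d0303cc20ca$3d3c330  (last char: '0')
  sorted[12] = 3c3303b31d0303cc20ca$3d  (last char: 'd')
  sorted[13] = 3cc20ca$3d3c3303b31d030  (last char: '0')
  sorted[14] = 3d3c3303b31d0303cc20ca$  (last char: '$')
  sorted[15] = a$3d3c3303b31d0303cc20c  (last char: 'c')
  sorted[16] = b31d0303cc20ca$3d3c3303  (last char: '3')
  sorted[17] = c20ca$3d3c3303b31d0303c  (last char: 'c')
  sorted[18] = c3303b31d0303cc20ca$3d3  (last char: '3')
  sorted[19] = ca$3d3c3303b31d0303cc20  (last char: '0')
  sorted[20] = cc20ca$3d3c3303b31d0303  (last char: '3')
  sorted[21] = d0303cc20ca$3d3c3303b31  (last char: '1')
  sorted[22] = d3c3303b31d0303cc20ca$3  (last char: '3')
Last column: ad3323c30bc0d0$c3c30313
Original string S is at sorted index 14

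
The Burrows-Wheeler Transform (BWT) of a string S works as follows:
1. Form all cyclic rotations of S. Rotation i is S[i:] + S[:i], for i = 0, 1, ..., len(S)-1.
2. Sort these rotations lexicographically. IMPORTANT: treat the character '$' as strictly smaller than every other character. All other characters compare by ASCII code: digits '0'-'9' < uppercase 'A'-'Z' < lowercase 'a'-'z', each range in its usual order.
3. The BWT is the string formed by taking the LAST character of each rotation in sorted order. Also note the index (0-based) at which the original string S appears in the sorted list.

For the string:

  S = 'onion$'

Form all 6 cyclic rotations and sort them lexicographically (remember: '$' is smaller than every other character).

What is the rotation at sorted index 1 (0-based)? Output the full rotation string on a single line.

All 6 rotations (rotation i = S[i:]+S[:i]):
  rot[0] = onion$
  rot[1] = nion$o
  rot[2] = ion$on
  rot[3] = on$oni
  rot[4] = n$onio
  rot[5] = $onion
Sorted (with $ < everything):
  sorted[0] = $onion
  sorted[1] = ion$on
  sorted[2] = n$onio
  sorted[3] = nion$o
  sorted[4] = on$oni
  sorted[5] = onion$
sorted[1] = ion$on

Answer: ion$on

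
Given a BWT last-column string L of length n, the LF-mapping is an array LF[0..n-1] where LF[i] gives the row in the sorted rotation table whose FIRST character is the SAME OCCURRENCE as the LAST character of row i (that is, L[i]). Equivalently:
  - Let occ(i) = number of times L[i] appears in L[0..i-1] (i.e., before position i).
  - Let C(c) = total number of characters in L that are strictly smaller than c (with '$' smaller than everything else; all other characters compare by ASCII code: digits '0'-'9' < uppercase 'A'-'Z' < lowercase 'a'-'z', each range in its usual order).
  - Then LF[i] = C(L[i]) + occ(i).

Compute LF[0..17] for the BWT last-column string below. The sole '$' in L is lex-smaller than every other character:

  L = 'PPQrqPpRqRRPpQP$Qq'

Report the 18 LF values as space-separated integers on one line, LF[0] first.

Answer: 1 2 6 17 14 3 12 9 15 10 11 4 13 7 5 0 8 16

Derivation:
Char counts: '$':1, 'P':5, 'Q':3, 'R':3, 'p':2, 'q':3, 'r':1
C (first-col start): C('$')=0, C('P')=1, C('Q')=6, C('R')=9, C('p')=12, C('q')=14, C('r')=17
L[0]='P': occ=0, LF[0]=C('P')+0=1+0=1
L[1]='P': occ=1, LF[1]=C('P')+1=1+1=2
L[2]='Q': occ=0, LF[2]=C('Q')+0=6+0=6
L[3]='r': occ=0, LF[3]=C('r')+0=17+0=17
L[4]='q': occ=0, LF[4]=C('q')+0=14+0=14
L[5]='P': occ=2, LF[5]=C('P')+2=1+2=3
L[6]='p': occ=0, LF[6]=C('p')+0=12+0=12
L[7]='R': occ=0, LF[7]=C('R')+0=9+0=9
L[8]='q': occ=1, LF[8]=C('q')+1=14+1=15
L[9]='R': occ=1, LF[9]=C('R')+1=9+1=10
L[10]='R': occ=2, LF[10]=C('R')+2=9+2=11
L[11]='P': occ=3, LF[11]=C('P')+3=1+3=4
L[12]='p': occ=1, LF[12]=C('p')+1=12+1=13
L[13]='Q': occ=1, LF[13]=C('Q')+1=6+1=7
L[14]='P': occ=4, LF[14]=C('P')+4=1+4=5
L[15]='$': occ=0, LF[15]=C('$')+0=0+0=0
L[16]='Q': occ=2, LF[16]=C('Q')+2=6+2=8
L[17]='q': occ=2, LF[17]=C('q')+2=14+2=16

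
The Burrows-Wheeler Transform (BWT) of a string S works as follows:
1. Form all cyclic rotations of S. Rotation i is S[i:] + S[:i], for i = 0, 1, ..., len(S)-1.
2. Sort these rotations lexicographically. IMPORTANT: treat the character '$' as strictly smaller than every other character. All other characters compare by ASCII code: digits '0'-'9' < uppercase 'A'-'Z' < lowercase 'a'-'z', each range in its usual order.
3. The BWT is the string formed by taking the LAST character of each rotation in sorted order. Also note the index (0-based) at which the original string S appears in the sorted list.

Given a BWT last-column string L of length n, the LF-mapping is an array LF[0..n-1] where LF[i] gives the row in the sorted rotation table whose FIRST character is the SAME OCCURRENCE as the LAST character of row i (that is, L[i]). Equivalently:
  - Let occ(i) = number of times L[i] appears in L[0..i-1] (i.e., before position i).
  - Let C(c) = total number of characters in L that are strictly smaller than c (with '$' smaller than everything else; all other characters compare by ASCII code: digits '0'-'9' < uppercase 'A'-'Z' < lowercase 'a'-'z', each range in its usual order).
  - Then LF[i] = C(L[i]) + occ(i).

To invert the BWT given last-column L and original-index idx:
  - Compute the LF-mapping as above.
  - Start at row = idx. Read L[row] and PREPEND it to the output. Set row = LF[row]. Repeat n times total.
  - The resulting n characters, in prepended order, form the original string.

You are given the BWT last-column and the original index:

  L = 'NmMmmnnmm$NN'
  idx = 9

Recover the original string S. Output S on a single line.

LF mapping: 2 5 1 6 7 10 11 8 9 0 3 4
Walk LF starting at row 9, prepending L[row]:
  step 1: row=9, L[9]='$', prepend. Next row=LF[9]=0
  step 2: row=0, L[0]='N', prepend. Next row=LF[0]=2
  step 3: row=2, L[2]='M', prepend. Next row=LF[2]=1
  step 4: row=1, L[1]='m', prepend. Next row=LF[1]=5
  step 5: row=5, L[5]='n', prepend. Next row=LF[5]=10
  step 6: row=10, L[10]='N', prepend. Next row=LF[10]=3
  step 7: row=3, L[3]='m', prepend. Next row=LF[3]=6
  step 8: row=6, L[6]='n', prepend. Next row=LF[6]=11
  step 9: row=11, L[11]='N', prepend. Next row=LF[11]=4
  step 10: row=4, L[4]='m', prepend. Next row=LF[4]=7
  step 11: row=7, L[7]='m', prepend. Next row=LF[7]=8
  step 12: row=8, L[8]='m', prepend. Next row=LF[8]=9
Reversed output: mmmNnmNnmMN$

Answer: mmmNnmNnmMN$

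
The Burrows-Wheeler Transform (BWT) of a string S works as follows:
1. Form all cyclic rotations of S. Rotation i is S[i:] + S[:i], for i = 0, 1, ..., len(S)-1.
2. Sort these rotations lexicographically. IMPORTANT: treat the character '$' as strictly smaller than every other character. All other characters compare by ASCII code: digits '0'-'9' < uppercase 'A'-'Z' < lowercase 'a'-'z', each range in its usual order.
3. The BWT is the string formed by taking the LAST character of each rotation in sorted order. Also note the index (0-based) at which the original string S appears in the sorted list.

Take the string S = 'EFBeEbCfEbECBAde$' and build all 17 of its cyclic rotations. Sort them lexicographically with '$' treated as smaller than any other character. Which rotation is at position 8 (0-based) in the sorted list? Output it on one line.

Answer: EbCfEbECBAde$EFBe

Derivation:
All 17 rotations (rotation i = S[i:]+S[:i]):
  rot[0] = EFBeEbCfEbECBAde$
  rot[1] = FBeEbCfEbECBAde$E
  rot[2] = BeEbCfEbECBAde$EF
  rot[3] = eEbCfEbECBAde$EFB
  rot[4] = EbCfEbECBAde$EFBe
  rot[5] = bCfEbECBAde$EFBeE
  rot[6] = CfEbECBAde$EFBeEb
  rot[7] = fEbECBAde$EFBeEbC
  rot[8] = EbECBAde$EFBeEbCf
  rot[9] = bECBAde$EFBeEbCfE
  rot[10] = ECBAde$EFBeEbCfEb
  rot[11] = CBAde$EFBeEbCfEbE
  rot[12] = BAde$EFBeEbCfEbEC
  rot[13] = Ade$EFBeEbCfEbECB
  rot[14] = de$EFBeEbCfEbECBA
  rot[15] = e$EFBeEbCfEbECBAd
  rot[16] = $EFBeEbCfEbECBAde
Sorted (with $ < everything):
  sorted[0] = $EFBeEbCfEbECBAde
  sorted[1] = Ade$EFBeEbCfEbECB
  sorted[2] = BAde$EFBeEbCfEbEC
  sorted[3] = BeEbCfEbECBAde$EF
  sorted[4] = CBAde$EFBeEbCfEbE
  sorted[5] = CfEbECBAde$EFBeEb
  sorted[6] = ECBAde$EFBeEbCfEb
  sorted[7] = EFBeEbCfEbECBAde$
  sorted[8] = EbCfEbECBAde$EFBe
  sorted[9] = EbECBAde$EFBeEbCf
  sorted[10] = FBeEbCfEbECBAde$E
  sorted[11] = bCfEbECBAde$EFBeE
  sorted[12] = bECBAde$EFBeEbCfE
  sorted[13] = de$EFBeEbCfEbECBA
  sorted[14] = e$EFBeEbCfEbECBAd
  sorted[15] = eEbCfEbECBAde$EFB
  sorted[16] = fEbECBAde$EFBeEbC
sorted[8] = EbCfEbECBAde$EFBe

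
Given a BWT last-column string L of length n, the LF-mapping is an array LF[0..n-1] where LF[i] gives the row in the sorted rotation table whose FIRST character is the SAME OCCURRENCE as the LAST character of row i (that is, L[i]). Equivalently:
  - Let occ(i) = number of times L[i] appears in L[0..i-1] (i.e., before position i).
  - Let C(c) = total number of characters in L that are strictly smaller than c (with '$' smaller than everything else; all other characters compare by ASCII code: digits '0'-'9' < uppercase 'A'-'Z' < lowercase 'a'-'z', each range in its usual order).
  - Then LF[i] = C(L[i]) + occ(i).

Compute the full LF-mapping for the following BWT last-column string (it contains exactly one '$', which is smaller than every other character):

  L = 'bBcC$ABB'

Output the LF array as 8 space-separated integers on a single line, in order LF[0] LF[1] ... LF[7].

Answer: 6 2 7 5 0 1 3 4

Derivation:
Char counts: '$':1, 'A':1, 'B':3, 'C':1, 'b':1, 'c':1
C (first-col start): C('$')=0, C('A')=1, C('B')=2, C('C')=5, C('b')=6, C('c')=7
L[0]='b': occ=0, LF[0]=C('b')+0=6+0=6
L[1]='B': occ=0, LF[1]=C('B')+0=2+0=2
L[2]='c': occ=0, LF[2]=C('c')+0=7+0=7
L[3]='C': occ=0, LF[3]=C('C')+0=5+0=5
L[4]='$': occ=0, LF[4]=C('$')+0=0+0=0
L[5]='A': occ=0, LF[5]=C('A')+0=1+0=1
L[6]='B': occ=1, LF[6]=C('B')+1=2+1=3
L[7]='B': occ=2, LF[7]=C('B')+2=2+2=4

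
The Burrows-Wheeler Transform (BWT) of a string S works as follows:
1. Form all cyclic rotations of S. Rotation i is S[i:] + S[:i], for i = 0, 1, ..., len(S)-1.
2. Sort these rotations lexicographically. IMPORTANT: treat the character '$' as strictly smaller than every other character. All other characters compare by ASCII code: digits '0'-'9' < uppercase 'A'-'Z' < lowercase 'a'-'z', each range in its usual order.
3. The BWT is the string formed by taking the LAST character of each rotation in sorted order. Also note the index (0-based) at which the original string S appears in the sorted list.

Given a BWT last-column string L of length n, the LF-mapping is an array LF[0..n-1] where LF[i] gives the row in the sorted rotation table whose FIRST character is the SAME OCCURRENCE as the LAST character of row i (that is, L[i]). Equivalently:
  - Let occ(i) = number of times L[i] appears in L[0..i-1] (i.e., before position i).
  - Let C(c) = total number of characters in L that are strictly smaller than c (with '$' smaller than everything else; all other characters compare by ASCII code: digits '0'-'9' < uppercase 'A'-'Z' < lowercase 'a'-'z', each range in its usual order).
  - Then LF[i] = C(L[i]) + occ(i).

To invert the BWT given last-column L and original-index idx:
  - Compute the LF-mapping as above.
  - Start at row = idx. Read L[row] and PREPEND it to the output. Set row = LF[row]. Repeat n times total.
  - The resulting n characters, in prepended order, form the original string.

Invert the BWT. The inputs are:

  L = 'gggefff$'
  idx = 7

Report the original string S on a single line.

LF mapping: 5 6 7 1 2 3 4 0
Walk LF starting at row 7, prepending L[row]:
  step 1: row=7, L[7]='$', prepend. Next row=LF[7]=0
  step 2: row=0, L[0]='g', prepend. Next row=LF[0]=5
  step 3: row=5, L[5]='f', prepend. Next row=LF[5]=3
  step 4: row=3, L[3]='e', prepend. Next row=LF[3]=1
  step 5: row=1, L[1]='g', prepend. Next row=LF[1]=6
  step 6: row=6, L[6]='f', prepend. Next row=LF[6]=4
  step 7: row=4, L[4]='f', prepend. Next row=LF[4]=2
  step 8: row=2, L[2]='g', prepend. Next row=LF[2]=7
Reversed output: gffgefg$

Answer: gffgefg$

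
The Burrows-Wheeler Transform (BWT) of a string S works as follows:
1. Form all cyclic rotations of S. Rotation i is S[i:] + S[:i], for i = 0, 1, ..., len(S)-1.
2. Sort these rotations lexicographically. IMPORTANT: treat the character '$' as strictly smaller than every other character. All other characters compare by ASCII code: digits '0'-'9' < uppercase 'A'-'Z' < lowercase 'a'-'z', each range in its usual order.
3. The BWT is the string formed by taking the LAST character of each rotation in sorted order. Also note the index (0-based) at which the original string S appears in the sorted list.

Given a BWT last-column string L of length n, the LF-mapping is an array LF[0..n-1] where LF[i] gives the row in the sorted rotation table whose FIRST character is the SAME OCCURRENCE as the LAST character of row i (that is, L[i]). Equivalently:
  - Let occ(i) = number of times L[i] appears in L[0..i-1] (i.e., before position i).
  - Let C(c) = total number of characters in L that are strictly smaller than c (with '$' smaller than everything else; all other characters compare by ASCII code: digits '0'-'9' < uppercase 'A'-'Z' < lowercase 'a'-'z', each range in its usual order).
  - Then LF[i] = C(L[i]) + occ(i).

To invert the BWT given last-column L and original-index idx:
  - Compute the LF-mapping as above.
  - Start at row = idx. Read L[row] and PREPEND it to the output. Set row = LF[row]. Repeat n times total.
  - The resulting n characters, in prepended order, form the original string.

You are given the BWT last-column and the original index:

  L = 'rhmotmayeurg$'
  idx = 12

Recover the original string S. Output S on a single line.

LF mapping: 8 4 5 7 10 6 1 12 2 11 9 3 0
Walk LF starting at row 12, prepending L[row]:
  step 1: row=12, L[12]='$', prepend. Next row=LF[12]=0
  step 2: row=0, L[0]='r', prepend. Next row=LF[0]=8
  step 3: row=8, L[8]='e', prepend. Next row=LF[8]=2
  step 4: row=2, L[2]='m', prepend. Next row=LF[2]=5
  step 5: row=5, L[5]='m', prepend. Next row=LF[5]=6
  step 6: row=6, L[6]='a', prepend. Next row=LF[6]=1
  step 7: row=1, L[1]='h', prepend. Next row=LF[1]=4
  step 8: row=4, L[4]='t', prepend. Next row=LF[4]=10
  step 9: row=10, L[10]='r', prepend. Next row=LF[10]=9
  step 10: row=9, L[9]='u', prepend. Next row=LF[9]=11
  step 11: row=11, L[11]='g', prepend. Next row=LF[11]=3
  step 12: row=3, L[3]='o', prepend. Next row=LF[3]=7
  step 13: row=7, L[7]='y', prepend. Next row=LF[7]=12
Reversed output: yogurthammer$

Answer: yogurthammer$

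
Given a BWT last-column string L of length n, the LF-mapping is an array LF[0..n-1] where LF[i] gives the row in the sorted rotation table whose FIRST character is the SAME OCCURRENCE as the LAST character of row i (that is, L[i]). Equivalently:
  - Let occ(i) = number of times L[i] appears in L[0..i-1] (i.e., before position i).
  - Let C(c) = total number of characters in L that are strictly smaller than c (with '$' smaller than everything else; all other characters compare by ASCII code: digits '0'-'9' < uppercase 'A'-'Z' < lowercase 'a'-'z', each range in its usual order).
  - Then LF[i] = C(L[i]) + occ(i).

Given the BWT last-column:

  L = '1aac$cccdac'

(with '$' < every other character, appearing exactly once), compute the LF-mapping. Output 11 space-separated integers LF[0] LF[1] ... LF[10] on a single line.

Answer: 1 2 3 5 0 6 7 8 10 4 9

Derivation:
Char counts: '$':1, '1':1, 'a':3, 'c':5, 'd':1
C (first-col start): C('$')=0, C('1')=1, C('a')=2, C('c')=5, C('d')=10
L[0]='1': occ=0, LF[0]=C('1')+0=1+0=1
L[1]='a': occ=0, LF[1]=C('a')+0=2+0=2
L[2]='a': occ=1, LF[2]=C('a')+1=2+1=3
L[3]='c': occ=0, LF[3]=C('c')+0=5+0=5
L[4]='$': occ=0, LF[4]=C('$')+0=0+0=0
L[5]='c': occ=1, LF[5]=C('c')+1=5+1=6
L[6]='c': occ=2, LF[6]=C('c')+2=5+2=7
L[7]='c': occ=3, LF[7]=C('c')+3=5+3=8
L[8]='d': occ=0, LF[8]=C('d')+0=10+0=10
L[9]='a': occ=2, LF[9]=C('a')+2=2+2=4
L[10]='c': occ=4, LF[10]=C('c')+4=5+4=9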